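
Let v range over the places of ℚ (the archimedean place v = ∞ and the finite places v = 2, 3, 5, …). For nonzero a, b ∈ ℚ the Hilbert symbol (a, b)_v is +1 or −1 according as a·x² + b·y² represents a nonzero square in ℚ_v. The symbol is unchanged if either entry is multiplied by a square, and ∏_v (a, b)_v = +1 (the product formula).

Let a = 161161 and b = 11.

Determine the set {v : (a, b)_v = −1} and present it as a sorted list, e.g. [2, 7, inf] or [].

Mod squares: a ≡ 3289, b ≡ 11. Check v ∈ {∞, 2, 7, 11, 13, 23}.
v=11: a=11^1·(≡10), b=11^1·(≡1) mod 11; (10|11)=-1, (1|11)=+1; (−1)^{1·1·5}·(-1)^1·(+1)^1 = +1.
v=∞: 3289 > 0 and 11 > 0  ⇒  (a,b)_∞ = +1.
v=23: a=23^1·(≡15), b=23^0·(≡11) mod 23; (15|23)=-1, (11|23)=-1; (−1)^{1·0·11}·(-1)^0·(-1)^1 = -1.
v=7: a=7^2·(≡6), b=7^0·(≡4) mod 7; (6|7)=-1, (4|7)=+1; (−1)^{2·0·3}·(-1)^0·(+1)^2 = +1.
v=2: v_2(a)=0, v_2(b)=0; units ≡ 1, 3 (mod 8); ε·ε+αω+βω = 0·1+0·1+0·0 ≡ 0  ⇒  (a,b)_2 = +1.
v=13: a=13^1·(≡8), b=13^0·(≡11) mod 13; (8|13)=-1, (11|13)=-1; (−1)^{1·0·6}·(-1)^0·(-1)^1 = -1.
(3289, 11 / ℚ) ramifies at {13, 23}: a division algebra.

[13, 23]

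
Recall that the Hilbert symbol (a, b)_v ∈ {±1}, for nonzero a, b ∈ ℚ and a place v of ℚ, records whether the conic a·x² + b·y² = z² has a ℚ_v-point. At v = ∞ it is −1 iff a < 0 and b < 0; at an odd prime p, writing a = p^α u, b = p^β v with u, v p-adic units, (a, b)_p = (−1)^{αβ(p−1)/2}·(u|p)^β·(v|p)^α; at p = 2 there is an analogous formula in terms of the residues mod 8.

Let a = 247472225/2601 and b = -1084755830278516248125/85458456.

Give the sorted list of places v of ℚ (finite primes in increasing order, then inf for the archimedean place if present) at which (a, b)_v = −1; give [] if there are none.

(a, b) ≡ (81809, -37758) mod (ℚ^×)²; places V = {2, 3, 5, 7, 11, 13, 17, 29, 31, 37, ∞}.
(a,b)_7: α=1, u≡1; β=5, v≡5 (mod 7); (1|7)=+1, (5|7)=-1; sign (−1)^1·+1^5·-1^1 = +1.
(a,b)_13: α=1, u≡9; β=2, v≡8 (mod 13); (9|13)=+1, (8|13)=-1; sign (−1)^0·+1^2·-1^1 = -1.
(a,b)_3: α=-2, u≡2; β=-3, v≡2 (mod 3); (2|3)=-1, (2|3)=-1; sign (−1)^0·-1^-3·-1^-2 = -1.
(a,b)_17: α=-2, u≡7; β=-2, v≡16 (mod 17); (7|17)=-1, (16|17)=+1; sign (−1)^0·-1^-2·+1^-2 = +1.
(a,b)_37: α=0, u≡32; β=-2, v≡32 (mod 37); (32|37)=-1, (32|37)=-1; sign (−1)^0·-1^-2·-1^0 = +1.
(a,b)_11: α=2, u≡10; β=0, v≡4 (mod 11); (10|11)=-1, (4|11)=+1; sign (−1)^0·-1^0·+1^2 = +1.
(a,b)_5: α=2, u≡4; β=4, v≡3 (mod 5); (4|5)=+1, (3|5)=-1; sign (−1)^0·+1^4·-1^2 = +1.
(a,b)_31: α=1, u≡7; β=3, v≡24 (mod 31); (7|31)=+1, (24|31)=-1; sign (−1)^1·+1^3·-1^1 = +1.
(a,b)_2: α=0, β=-3; u≡1, v≡1 (mod 8); ε(u)ε(v)=0·0, αω(v)=0·0, βω(u)=-3·0; sum ≡ 0  ⇒  +1.
(a,b)_∞: sgn(81809)=+, sgn(-37758)=−, so +1.
(a,b)_29: α=1, u≡21; β=5, v≡10 (mod 29); (21|29)=-1, (10|29)=-1; sign (−1)^0·-1^5·-1^1 = +1.
|Ram(81809, -37758)| = 2, even; anisotropic at {3, 13}.

[3, 13]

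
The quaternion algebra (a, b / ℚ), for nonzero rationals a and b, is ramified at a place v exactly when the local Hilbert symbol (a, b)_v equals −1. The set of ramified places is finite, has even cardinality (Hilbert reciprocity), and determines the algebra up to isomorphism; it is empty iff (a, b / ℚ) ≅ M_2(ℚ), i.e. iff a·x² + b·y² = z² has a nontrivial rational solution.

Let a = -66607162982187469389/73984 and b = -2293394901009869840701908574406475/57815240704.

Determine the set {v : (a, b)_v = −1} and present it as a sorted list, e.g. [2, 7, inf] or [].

Mod squares: a ≡ -1189, b ≡ -187891. Check v ∈ {∞, 2, 3, 5, 11, 13, 17, 19, 23, 29, 31, 41}.
v=11: a=11^4·(≡7), b=11^7·(≡10) mod 11; (7|11)=-1, (10|11)=-1; (−1)^{4·7·5}·(-1)^7·(-1)^4 = -1.
v=∞: -1189 < 0 and -187891 < 0  ⇒  (a,b)_∞ = -1.
v=5: a=5^0·(≡4), b=5^2·(≡4) mod 5; (4|5)=+1, (4|5)=+1; (−1)^{0·2·2}·(+1)^2·(+1)^0 = +1.
v=31: a=31^2·(≡7), b=31^3·(≡15) mod 31; (7|31)=+1, (15|31)=-1; (−1)^{2·3·15}·(+1)^3·(-1)^2 = +1.
v=13: a=13^0·(≡6), b=13^-2·(≡8) mod 13; (6|13)=-1, (8|13)=-1; (−1)^{0·-2·6}·(-1)^-2·(-1)^0 = +1.
v=19: a=19^2·(≡8), b=19^3·(≡3) mod 19; (8|19)=-1, (3|19)=-1; (−1)^{2·3·9}·(-1)^3·(-1)^2 = -1.
v=17: a=17^-2·(≡16), b=17^-4·(≡7) mod 17; (16|17)=+1, (7|17)=-1; (−1)^{-2·-4·8}·(+1)^-4·(-1)^-2 = +1.
v=23: a=23^0·(≡14), b=23^2·(≡11) mod 23; (14|23)=-1, (11|23)=-1; (−1)^{0·2·11}·(-1)^2·(-1)^0 = +1.
v=41: a=41^3·(≡7), b=41^4·(≡22) mod 41; (7|41)=-1, (22|41)=-1; (−1)^{3·4·20}·(-1)^4·(-1)^3 = -1.
v=2: v_2(a)=-8, v_2(b)=-12; units ≡ 3, 5 (mod 8); ε·ε+αω+βω = 1·0+-8·1+-12·1 ≡ 0  ⇒  (a,b)_2 = +1.
v=3: a=3^8·(≡2), b=3^12·(≡2) mod 3; (2|3)=-1, (2|3)=-1; (−1)^{8·12·1}·(-1)^12·(-1)^8 = +1.
v=29: a=29^1·(≡3), b=29^1·(≡12) mod 29; (3|29)=-1, (12|29)=-1; (−1)^{1·1·14}·(-1)^1·(-1)^1 = +1.
|Ram(-1189, -187891)| = 4, even; anisotropic at {11, 19, 41, ∞}.

[11, 19, 41, inf]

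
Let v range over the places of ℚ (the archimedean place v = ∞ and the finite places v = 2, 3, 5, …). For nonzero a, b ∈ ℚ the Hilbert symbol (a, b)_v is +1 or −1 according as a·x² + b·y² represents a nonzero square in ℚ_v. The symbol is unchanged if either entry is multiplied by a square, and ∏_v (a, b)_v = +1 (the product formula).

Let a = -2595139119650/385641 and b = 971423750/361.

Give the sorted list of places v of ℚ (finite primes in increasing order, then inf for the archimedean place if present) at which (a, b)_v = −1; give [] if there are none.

Mod squares: a ≡ -2118480914, b ≡ 1554278. Check v ∈ {∞, 2, 3, 5, 7, 11, 19, 23, 29, 31, 43, 47, 53}.
v=23: a=23^-2·(≡13), b=23^0·(≡19) mod 23; (13|23)=+1, (19|23)=-1; (−1)^{-2·0·11}·(+1)^0·(-1)^-2 = +1.
v=11: a=11^1·(≡4), b=11^1·(≡3) mod 11; (4|11)=+1, (3|11)=+1; (−1)^{1·1·5}·(+1)^1·(+1)^1 = -1.
v=19: a=19^0·(≡12), b=19^-2·(≡15) mod 19; (12|19)=-1, (15|19)=-1; (−1)^{0·-2·9}·(-1)^-2·(-1)^0 = +1.
v=43: a=43^1·(≡28), b=43^1·(≡20) mod 43; (28|43)=-1, (20|43)=-1; (−1)^{1·1·21}·(-1)^1·(-1)^1 = -1.
v=2: v_2(a)=1, v_2(b)=1; units ≡ 7, 3 (mod 8); ε·ε+αω+βω = 1·1+1·1+1·0 ≡ 0  ⇒  (a,b)_2 = +1.
v=∞: -2118480914 < 0 and 1554278 > 0  ⇒  (a,b)_∞ = +1.
v=47: a=47^1·(≡33), b=47^0·(≡30) mod 47; (33|47)=-1, (30|47)=-1; (−1)^{1·0·23}·(-1)^0·(-1)^1 = -1.
v=3: a=3^-6·(≡1), b=3^0·(≡2) mod 3; (1|3)=+1, (2|3)=-1; (−1)^{-6·0·1}·(+1)^0·(-1)^-6 = +1.
v=31: a=31^1·(≡21), b=31^1·(≡26) mod 31; (21|31)=-1, (26|31)=-1; (−1)^{1·1·15}·(-1)^1·(-1)^1 = -1.
v=29: a=29^1·(≡27), b=29^0·(≡6) mod 29; (27|29)=-1, (6|29)=+1; (−1)^{1·0·14}·(-1)^0·(+1)^1 = +1.
v=53: a=53^1·(≡28), b=53^1·(≡24) mod 53; (28|53)=+1, (24|53)=+1; (−1)^{1·1·26}·(+1)^1·(+1)^1 = +1.
v=5: a=5^2·(≡4), b=5^4·(≡3) mod 5; (4|5)=+1, (3|5)=-1; (−1)^{2·4·2}·(+1)^4·(-1)^2 = +1.
v=7: a=7^2·(≡3), b=7^0·(≡6) mod 7; (3|7)=-1, (6|7)=-1; (−1)^{2·0·3}·(-1)^0·(-1)^2 = +1.
(-2118480914, 1554278 / ℚ) ramifies at {11, 31, 43, 47}: a division algebra.

[11, 31, 43, 47]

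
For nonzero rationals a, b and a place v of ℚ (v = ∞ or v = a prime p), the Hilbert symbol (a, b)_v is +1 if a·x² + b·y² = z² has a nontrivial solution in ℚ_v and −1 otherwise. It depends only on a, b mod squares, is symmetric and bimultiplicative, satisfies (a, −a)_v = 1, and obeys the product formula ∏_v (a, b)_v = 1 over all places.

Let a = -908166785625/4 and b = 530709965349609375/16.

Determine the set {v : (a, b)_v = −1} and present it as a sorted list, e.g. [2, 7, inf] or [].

Mod squares: a ≡ -57, b ≡ 53295. Check v ∈ {∞, 2, 3, 5, 11, 17, 19}.
v=11: a=11^2·(≡9), b=11^3·(≡3) mod 11; (9|11)=+1, (3|11)=+1; (−1)^{2·3·5}·(+1)^3·(+1)^2 = +1.
v=19: a=19^1·(≡9), b=19^1·(≡18) mod 19; (9|19)=+1, (18|19)=-1; (−1)^{1·1·9}·(+1)^1·(-1)^1 = +1.
v=∞: -57 < 0 and 53295 > 0  ⇒  (a,b)_∞ = +1.
v=5: a=5^4·(≡2), b=5^9·(≡4) mod 5; (2|5)=-1, (4|5)=+1; (−1)^{4·9·2}·(-1)^9·(+1)^4 = -1.
v=2: v_2(a)=-2, v_2(b)=-4; units ≡ 7, 7 (mod 8); ε·ε+αω+βω = 1·1+-2·0+-4·0 ≡ 1  ⇒  (a,b)_2 = -1.
v=3: a=3^7·(≡2), b=3^7·(≡2) mod 3; (2|3)=-1, (2|3)=-1; (−1)^{7·7·1}·(-1)^7·(-1)^7 = -1.
v=17: a=17^2·(≡10), b=17^3·(≡6) mod 17; (10|17)=-1, (6|17)=-1; (−1)^{2·3·8}·(-1)^3·(-1)^2 = -1.
Ram(-57, 53295) = {2, 3, 5, 17}; no ℚ_2-point on the conic.

[2, 3, 5, 17]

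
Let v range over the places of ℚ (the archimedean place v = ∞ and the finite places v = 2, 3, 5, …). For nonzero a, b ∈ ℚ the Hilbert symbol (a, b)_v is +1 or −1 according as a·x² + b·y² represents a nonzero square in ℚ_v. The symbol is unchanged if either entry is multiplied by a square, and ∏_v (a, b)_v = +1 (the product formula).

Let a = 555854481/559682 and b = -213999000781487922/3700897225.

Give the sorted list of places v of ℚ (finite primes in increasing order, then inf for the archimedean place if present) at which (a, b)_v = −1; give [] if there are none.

(a, b) ≡ (3458, -2) mod (ℚ^×)²; places V = {2, 3, 5, 7, 11, 13, 19, 23, ∞}.
(a,b)_13: α=1, u≡6; β=4, v≡11 (mod 13); (6|13)=-1, (11|13)=-1; sign (−1)^0·-1^4·-1^1 = -1.
(a,b)_2: α=-1, β=1; u≡1, v≡7 (mod 8); ε(u)ε(v)=0·1, αω(v)=-1·0, βω(u)=1·0; sum ≡ 0  ⇒  +1.
(a,b)_11: α=0, u≡3; β=2, v≡3 (mod 11); (3|11)=+1, (3|11)=+1; sign (−1)^0·+1^2·+1^0 = +1.
(a,b)_5: α=0, u≡3; β=-2, v≡2 (mod 5); (3|5)=-1, (2|5)=-1; sign (−1)^0·-1^-2·-1^0 = +1.
(a,b)_3: α=8, u≡2; β=6, v≡1 (mod 3); (2|3)=-1, (1|3)=+1; sign (−1)^0·-1^6·+1^8 = +1.
(a,b)_∞: sgn(3458)=+, sgn(-2)=−, so +1.
(a,b)_19: α=1, u≡17; β=2, v≡5 (mod 19); (17|19)=+1, (5|19)=+1; sign (−1)^0·+1^2·+1^1 = +1.
(a,b)_7: α=3, u≡1; β=6, v≡3 (mod 7); (1|7)=+1, (3|7)=-1; sign (−1)^0·+1^6·-1^3 = -1.
(a,b)_23: α=-4, u≡13; β=-6, v≡15 (mod 23); (13|23)=+1, (15|23)=-1; sign (−1)^0·+1^-6·-1^-4 = +1.
Ram(3458, -2) = {7, 13}; no ℚ_7-point on the conic.

[7, 13]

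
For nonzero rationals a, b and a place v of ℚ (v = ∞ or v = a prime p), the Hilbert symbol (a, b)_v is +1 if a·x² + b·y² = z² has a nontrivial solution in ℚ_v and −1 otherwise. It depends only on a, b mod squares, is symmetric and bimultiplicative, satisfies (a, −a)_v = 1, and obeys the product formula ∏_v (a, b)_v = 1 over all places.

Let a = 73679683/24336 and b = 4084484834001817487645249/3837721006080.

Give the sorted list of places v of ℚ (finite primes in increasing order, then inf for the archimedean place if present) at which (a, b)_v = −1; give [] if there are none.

[5, 29]

(a, b) ≡ (43, 43645) mod (ℚ^×)²; places V = {2, 3, 5, 7, 11, 13, 17, 23, 29, 31, 43, ∞}.
(a,b)_3: α=-2, u≡1; β=-8, v≡1 (mod 3); (1|3)=+1, (1|3)=+1; sign (−1)^0·+1^-8·+1^-2 = +1.
(a,b)_2: α=-4, β=-12; u≡3, v≡5 (mod 8); ε(u)ε(v)=1·0, αω(v)=-4·1, βω(u)=-12·1; sum ≡ 0  ⇒  +1.
(a,b)_11: α=2, u≡10; β=4, v≡7 (mod 11); (10|11)=-1, (7|11)=-1; sign (−1)^0·-1^4·-1^2 = +1.
(a,b)_13: α=-2, u≡12; β=-4, v≡9 (mod 13); (12|13)=+1, (9|13)=+1; sign (−1)^0·+1^-4·+1^-2 = +1.
(a,b)_43: α=1, u≡13; β=3, v≡12 (mod 43); (13|43)=+1, (12|43)=-1; sign (−1)^1·+1^3·-1^1 = +1.
(a,b)_29: α=0, u≡10; β=1, v≡17 (mod 29); (10|29)=-1, (17|29)=-1; sign (−1)^0·-1^1·-1^0 = -1.
(a,b)_∞: sgn(43)=+, sgn(43645)=+, so +1.
(a,b)_23: α=0, u≡17; β=2, v≡7 (mod 23); (17|23)=-1, (7|23)=-1; sign (−1)^0·-1^2·-1^0 = +1.
(a,b)_17: α=2, u≡13; β=2, v≡11 (mod 17); (13|17)=+1, (11|17)=-1; sign (−1)^0·+1^2·-1^2 = +1.
(a,b)_7: α=2, u≡1; β=7, v≡5 (mod 7); (1|7)=+1, (5|7)=-1; sign (−1)^0·+1^7·-1^2 = +1.
(a,b)_31: α=0, u≡30; β=2, v≡9 (mod 31); (30|31)=-1, (9|31)=+1; sign (−1)^0·-1^2·+1^0 = +1.
(a,b)_5: α=0, u≡3; β=-1, v≡4 (mod 5); (3|5)=-1, (4|5)=+1; sign (−1)^0·-1^-1·+1^0 = -1.
|Ram(43, 43645)| = 2, even; anisotropic at {5, 29}.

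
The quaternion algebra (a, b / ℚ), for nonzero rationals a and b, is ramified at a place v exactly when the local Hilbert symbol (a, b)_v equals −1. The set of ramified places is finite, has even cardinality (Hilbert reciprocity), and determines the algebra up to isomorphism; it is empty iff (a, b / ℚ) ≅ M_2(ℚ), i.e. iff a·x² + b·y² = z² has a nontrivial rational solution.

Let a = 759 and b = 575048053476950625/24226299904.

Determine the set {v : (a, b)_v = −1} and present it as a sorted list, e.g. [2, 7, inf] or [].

Mod squares: a ≡ 759, b ≡ 510081. Check v ∈ {∞, 2, 3, 5, 11, 13, 19, 23, 29, 41}.
v=∞: 759 > 0 and 510081 > 0  ⇒  (a,b)_∞ = +1.
v=11: a=11^1·(≡3), b=11^5·(≡8) mod 11; (3|11)=+1, (8|11)=-1; (−1)^{1·5·5}·(+1)^5·(-1)^1 = +1.
v=23: a=23^1·(≡10), b=23^0·(≡7) mod 23; (10|23)=-1, (7|23)=-1; (−1)^{1·0·11}·(-1)^0·(-1)^1 = -1.
v=13: a=13^0·(≡5), b=13^3·(≡9) mod 13; (5|13)=-1, (9|13)=+1; (−1)^{0·3·6}·(-1)^3·(+1)^0 = -1.
v=19: a=19^0·(≡18), b=19^-2·(≡1) mod 19; (18|19)=-1, (1|19)=+1; (−1)^{0·-2·9}·(-1)^-2·(+1)^0 = +1.
v=41: a=41^0·(≡21), b=41^1·(≡21) mod 41; (21|41)=+1, (21|41)=+1; (−1)^{0·1·20}·(+1)^1·(+1)^0 = +1.
v=5: a=5^0·(≡4), b=5^4·(≡4) mod 5; (4|5)=+1, (4|5)=+1; (−1)^{0·4·2}·(+1)^4·(+1)^0 = +1.
v=2: v_2(a)=0, v_2(b)=-26; units ≡ 7, 1 (mod 8); ε·ε+αω+βω = 1·0+0·0+-26·0 ≡ 0  ⇒  (a,b)_2 = +1.
v=29: a=29^0·(≡5), b=29^1·(≡14) mod 29; (5|29)=+1, (14|29)=-1; (−1)^{0·1·14}·(+1)^1·(-1)^0 = +1.
v=3: a=3^1·(≡1), b=3^7·(≡2) mod 3; (1|3)=+1, (2|3)=-1; (−1)^{1·7·1}·(+1)^7·(-1)^1 = +1.
Ram(759, 510081) = {13, 23}; no ℚ_13-point on the conic.

[13, 23]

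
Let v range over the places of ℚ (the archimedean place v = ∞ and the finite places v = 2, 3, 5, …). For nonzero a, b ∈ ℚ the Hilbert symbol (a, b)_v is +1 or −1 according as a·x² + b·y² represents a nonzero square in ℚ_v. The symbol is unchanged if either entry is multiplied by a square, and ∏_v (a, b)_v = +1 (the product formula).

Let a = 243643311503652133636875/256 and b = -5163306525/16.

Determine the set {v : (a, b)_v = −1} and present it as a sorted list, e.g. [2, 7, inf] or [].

(a, b) ≡ (9139, -283309) mod (ℚ^×)²; places V = {2, 3, 5, 13, 19, 31, 37, ∞}.
(a,b)_5: α=4, u≡4; β=2, v≡4 (mod 5); (4|5)=+1, (4|5)=+1; sign (−1)^0·+1^2·+1^4 = +1.
(a,b)_2: α=-8, β=-4; u≡3, v≡3 (mod 8); ε(u)ε(v)=1·1, αω(v)=-8·1, βω(u)=-4·1; sum ≡ 1  ⇒  -1.
(a,b)_3: α=12, u≡1; β=6, v≡2 (mod 3); (1|3)=+1, (2|3)=-1; sign (−1)^0·+1^6·-1^12 = +1.
(a,b)_31: α=2, u≡5; β=1, v≡26 (mod 31); (5|31)=+1, (26|31)=-1; sign (−1)^0·+1^1·-1^2 = +1.
(a,b)_37: α=3, u≡26; β=1, v≡35 (mod 37); (26|37)=+1, (35|37)=-1; sign (−1)^0·+1^1·-1^3 = -1.
(a,b)_19: α=3, u≡6; β=1, v≡1 (mod 19); (6|19)=+1, (1|19)=+1; sign (−1)^1·+1^1·+1^3 = -1.
(a,b)_13: α=3, u≡10; β=1, v≡6 (mod 13); (10|13)=+1, (6|13)=-1; sign (−1)^0·+1^1·-1^3 = -1.
(a,b)_∞: sgn(9139)=+, sgn(-283309)=−, so +1.
(9139, -283309 / ℚ) ramifies at {2, 13, 19, 37}: a division algebra.

[2, 13, 19, 37]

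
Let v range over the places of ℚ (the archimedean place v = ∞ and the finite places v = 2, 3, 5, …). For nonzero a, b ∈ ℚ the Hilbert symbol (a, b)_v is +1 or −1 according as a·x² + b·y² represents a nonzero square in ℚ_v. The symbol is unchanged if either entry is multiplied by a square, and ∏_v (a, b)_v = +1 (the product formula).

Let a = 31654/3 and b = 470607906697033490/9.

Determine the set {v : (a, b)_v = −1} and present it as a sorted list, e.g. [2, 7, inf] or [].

[3, 5, 11, 19]

Mod squares: a ≡ 1938, b ≡ 43010. Check v ∈ {∞, 2, 3, 5, 7, 11, 17, 19, 23}.
v=11: a=11^0·(≡6), b=11^3·(≡9) mod 11; (6|11)=-1, (9|11)=+1; (−1)^{0·3·5}·(-1)^3·(+1)^0 = -1.
v=23: a=23^0·(≡2), b=23^1·(≡5) mod 23; (2|23)=+1, (5|23)=-1; (−1)^{0·1·11}·(+1)^1·(-1)^0 = +1.
v=5: a=5^0·(≡3), b=5^1·(≡2) mod 5; (3|5)=-1, (2|5)=-1; (−1)^{0·1·2}·(-1)^1·(-1)^0 = -1.
v=∞: 1938 > 0 and 43010 > 0  ⇒  (a,b)_∞ = +1.
v=7: a=7^2·(≡3), b=7^4·(≡1) mod 7; (3|7)=-1, (1|7)=+1; (−1)^{2·4·3}·(-1)^4·(+1)^2 = +1.
v=19: a=19^1·(≡17), b=19^4·(≡15) mod 19; (17|19)=+1, (15|19)=-1; (−1)^{1·4·9}·(+1)^4·(-1)^1 = -1.
v=2: v_2(a)=1, v_2(b)=1; units ≡ 1, 1 (mod 8); ε·ε+αω+βω = 0·0+1·0+1·0 ≡ 0  ⇒  (a,b)_2 = +1.
v=3: a=3^-1·(≡1), b=3^-2·(≡2) mod 3; (1|3)=+1, (2|3)=-1; (−1)^{-1·-2·1}·(+1)^-2·(-1)^-1 = -1.
v=17: a=17^1·(≡3), b=17^3·(≡14) mod 17; (3|17)=-1, (14|17)=-1; (−1)^{1·3·8}·(-1)^3·(-1)^1 = +1.
(1938, 43010 / ℚ) ramifies at {3, 5, 11, 19}: a division algebra.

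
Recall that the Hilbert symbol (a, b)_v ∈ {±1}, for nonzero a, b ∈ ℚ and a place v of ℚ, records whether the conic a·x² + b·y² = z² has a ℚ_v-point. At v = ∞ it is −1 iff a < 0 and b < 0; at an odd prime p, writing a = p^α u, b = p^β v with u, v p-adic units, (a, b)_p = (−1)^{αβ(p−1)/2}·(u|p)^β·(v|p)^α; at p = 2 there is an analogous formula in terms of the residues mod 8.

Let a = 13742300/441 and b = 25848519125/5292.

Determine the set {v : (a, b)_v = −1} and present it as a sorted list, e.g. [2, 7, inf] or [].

[2, 3, 5, 11, 13, 17, 19, 37]

(a, b) ≡ (143, 25634895) mod (ℚ^×)²; places V = {2, 3, 5, 7, 11, 13, 17, 19, 31, 37, ∞}.
(a,b)_11: α=1, u≡8; β=3, v≡7 (mod 11); (8|11)=-1, (7|11)=-1; sign (−1)^1·-1^3·-1^1 = -1.
(a,b)_5: α=2, u≡2; β=3, v≡4 (mod 5); (2|5)=-1, (4|5)=+1; sign (−1)^0·-1^3·+1^2 = -1.
(a,b)_19: α=0, u≡14; β=1, v≡2 (mod 19); (14|19)=-1, (2|19)=-1; sign (−1)^0·-1^1·-1^0 = -1.
(a,b)_7: α=-2, u≡6; β=-2, v≡3 (mod 7); (6|7)=-1, (3|7)=-1; sign (−1)^0·-1^-2·-1^-2 = +1.
(a,b)_31: α=2, u≡19; β=0, v≡29 (mod 31); (19|31)=+1, (29|31)=-1; sign (−1)^0·+1^0·-1^2 = +1.
(a,b)_37: α=0, u≡6; β=1, v≡7 (mod 37); (6|37)=-1, (7|37)=+1; sign (−1)^0·-1^1·+1^0 = -1.
(a,b)_2: α=2, β=-2; u≡7, v≡7 (mod 8); ε(u)ε(v)=1·1, αω(v)=2·0, βω(u)=-2·0; sum ≡ 1  ⇒  -1.
(a,b)_∞: sgn(143)=+, sgn(25634895)=+, so +1.
(a,b)_17: α=0, u≡7; β=1, v≡9 (mod 17); (7|17)=-1, (9|17)=+1; sign (−1)^0·-1^1·+1^0 = -1.
(a,b)_3: α=-2, u≡2; β=-3, v≡2 (mod 3); (2|3)=-1, (2|3)=-1; sign (−1)^0·-1^-3·-1^-2 = -1.
(a,b)_13: α=1, u≡8; β=1, v≡4 (mod 13); (8|13)=-1, (4|13)=+1; sign (−1)^0·-1^1·+1^1 = -1.
(143, 25634895 / ℚ) ramifies at {2, 3, 5, 11, 13, 17, 19, 37}: a division algebra.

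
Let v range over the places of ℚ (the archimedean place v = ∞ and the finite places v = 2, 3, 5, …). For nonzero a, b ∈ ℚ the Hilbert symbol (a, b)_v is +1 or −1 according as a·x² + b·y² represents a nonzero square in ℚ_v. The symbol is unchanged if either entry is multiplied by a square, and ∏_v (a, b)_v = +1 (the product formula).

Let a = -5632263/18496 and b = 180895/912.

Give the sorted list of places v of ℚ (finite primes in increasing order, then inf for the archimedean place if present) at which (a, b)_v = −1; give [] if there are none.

Mod squares: a ≡ -7, b ≡ 85215. Check v ∈ {∞, 2, 3, 5, 7, 11, 13, 17, 19, 23}.
v=∞: -7 < 0 and 85215 > 0  ⇒  (a,b)_∞ = +1.
v=2: v_2(a)=-6, v_2(b)=-4; units ≡ 1, 7 (mod 8); ε·ε+αω+βω = 0·1+-6·0+-4·0 ≡ 0  ⇒  (a,b)_2 = +1.
v=5: a=5^0·(≡2), b=5^1·(≡2) mod 5; (2|5)=-1, (2|5)=-1; (−1)^{0·1·2}·(-1)^1·(-1)^0 = -1.
v=23: a=23^2·(≡12), b=23^1·(≡3) mod 23; (12|23)=+1, (3|23)=+1; (−1)^{2·1·11}·(+1)^1·(+1)^2 = +1.
v=11: a=11^0·(≡9), b=11^2·(≡1) mod 11; (9|11)=+1, (1|11)=+1; (−1)^{0·2·5}·(+1)^2·(+1)^0 = +1.
v=7: a=7^1·(≡3), b=7^0·(≡4) mod 7; (3|7)=-1, (4|7)=+1; (−1)^{1·0·3}·(-1)^0·(+1)^1 = +1.
v=19: a=19^0·(≡15), b=19^-1·(≡11) mod 19; (15|19)=-1, (11|19)=+1; (−1)^{0·-1·9}·(-1)^-1·(+1)^0 = -1.
v=17: a=17^-2·(≡11), b=17^0·(≡6) mod 17; (11|17)=-1, (6|17)=-1; (−1)^{-2·0·8}·(-1)^0·(-1)^-2 = +1.
v=3: a=3^2·(≡2), b=3^-1·(≡1) mod 3; (2|3)=-1, (1|3)=+1; (−1)^{2·-1·1}·(-1)^-1·(+1)^2 = -1.
v=13: a=13^2·(≡7), b=13^1·(≡9) mod 13; (7|13)=-1, (9|13)=+1; (−1)^{2·1·6}·(-1)^1·(+1)^2 = -1.
Ram(-7, 85215) = {3, 5, 13, 19}; no ℚ_3-point on the conic.

[3, 5, 13, 19]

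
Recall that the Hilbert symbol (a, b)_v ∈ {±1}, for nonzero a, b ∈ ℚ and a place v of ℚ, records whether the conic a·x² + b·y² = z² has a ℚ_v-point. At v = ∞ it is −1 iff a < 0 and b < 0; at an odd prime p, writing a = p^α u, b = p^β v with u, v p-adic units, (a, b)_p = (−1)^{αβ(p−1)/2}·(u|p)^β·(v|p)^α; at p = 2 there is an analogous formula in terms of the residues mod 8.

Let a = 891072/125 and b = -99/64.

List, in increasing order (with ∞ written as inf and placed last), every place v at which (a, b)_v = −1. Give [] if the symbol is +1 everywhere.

[7, 11, 13, 17]

(a, b) ≡ (7735, -11) mod (ℚ^×)²; places V = {2, 3, 5, 7, 11, 13, 17, ∞}.
(a,b)_2: α=6, β=-6; u≡7, v≡5 (mod 8); ε(u)ε(v)=1·0, αω(v)=6·1, βω(u)=-6·0; sum ≡ 0  ⇒  +1.
(a,b)_3: α=2, u≡1; β=2, v≡1 (mod 3); (1|3)=+1, (1|3)=+1; sign (−1)^0·+1^2·+1^2 = +1.
(a,b)_∞: sgn(7735)=+, sgn(-11)=−, so +1.
(a,b)_13: α=1, u≡1; β=0, v≡8 (mod 13); (1|13)=+1, (8|13)=-1; sign (−1)^0·+1^0·-1^1 = -1.
(a,b)_7: α=1, u≡6; β=0, v≡6 (mod 7); (6|7)=-1, (6|7)=-1; sign (−1)^0·-1^0·-1^1 = -1.
(a,b)_17: α=1, u≡15; β=0, v≡12 (mod 17); (15|17)=+1, (12|17)=-1; sign (−1)^0·+1^0·-1^1 = -1.
(a,b)_11: α=0, u≡7; β=1, v≡10 (mod 11); (7|11)=-1, (10|11)=-1; sign (−1)^0·-1^1·-1^0 = -1.
(a,b)_5: α=-3, u≡2; β=0, v≡4 (mod 5); (2|5)=-1, (4|5)=+1; sign (−1)^0·-1^0·+1^-3 = +1.
|Ram(7735, -11)| = 4, even; anisotropic at {7, 11, 13, 17}.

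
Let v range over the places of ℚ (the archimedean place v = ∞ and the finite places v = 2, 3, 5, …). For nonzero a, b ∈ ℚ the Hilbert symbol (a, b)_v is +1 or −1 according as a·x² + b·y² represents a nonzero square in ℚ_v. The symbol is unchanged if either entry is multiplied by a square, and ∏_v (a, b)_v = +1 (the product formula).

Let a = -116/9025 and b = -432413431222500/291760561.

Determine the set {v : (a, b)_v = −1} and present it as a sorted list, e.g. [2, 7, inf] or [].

(a, b) ≡ (-29, -481) mod (ℚ^×)²; places V = {2, 3, 5, 7, 13, 19, 29, 31, 37, 43, ∞}.
(a,b)_31: α=0, u≡2; β=-2, v≡17 (mod 31); (2|31)=+1, (17|31)=-1; sign (−1)^0·+1^-2·-1^0 = +1.
(a,b)_19: α=-2, u≡6; β=-2, v≡14 (mod 19); (6|19)=+1, (14|19)=-1; sign (−1)^0·+1^-2·-1^-2 = +1.
(a,b)_43: α=0, u≡6; β=2, v≡9 (mod 43); (6|43)=+1, (9|43)=+1; sign (−1)^0·+1^2·+1^0 = +1.
(a,b)_29: α=1, u≡9; β=-2, v≡8 (mod 29); (9|29)=+1, (8|29)=-1; sign (−1)^0·+1^-2·-1^1 = -1.
(a,b)_13: α=0, u≡9; β=1, v≡11 (mod 13); (9|13)=+1, (11|13)=-1; sign (−1)^0·+1^1·-1^0 = +1.
(a,b)_3: α=0, u≡1; β=4, v≡2 (mod 3); (1|3)=+1, (2|3)=-1; sign (−1)^0·+1^4·-1^0 = +1.
(a,b)_∞: sgn(-29)=−, sgn(-481)=−, so -1.
(a,b)_37: α=0, u≡14; β=1, v≡6 (mod 37); (14|37)=-1, (6|37)=-1; sign (−1)^0·-1^1·-1^0 = -1.
(a,b)_2: α=2, β=2; u≡3, v≡7 (mod 8); ε(u)ε(v)=1·1, αω(v)=2·0, βω(u)=2·1; sum ≡ 1  ⇒  -1.
(a,b)_7: α=0, u≡5; β=4, v≡1 (mod 7); (5|7)=-1, (1|7)=+1; sign (−1)^0·-1^4·+1^0 = +1.
(a,b)_5: α=-2, u≡4; β=4, v≡4 (mod 5); (4|5)=+1, (4|5)=+1; sign (−1)^0·+1^4·+1^-2 = +1.
|Ram(-29, -481)| = 4, even; anisotropic at {2, 29, 37, ∞}.

[2, 29, 37, inf]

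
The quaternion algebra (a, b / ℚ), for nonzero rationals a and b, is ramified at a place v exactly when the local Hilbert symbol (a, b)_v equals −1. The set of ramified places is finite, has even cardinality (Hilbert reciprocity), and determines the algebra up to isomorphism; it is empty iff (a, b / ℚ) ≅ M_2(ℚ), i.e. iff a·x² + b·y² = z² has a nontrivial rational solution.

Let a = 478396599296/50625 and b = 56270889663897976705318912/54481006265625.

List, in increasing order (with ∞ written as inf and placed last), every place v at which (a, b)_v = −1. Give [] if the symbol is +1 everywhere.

Mod squares: a ≡ 11, b ≡ 667. Check v ∈ {∞, 2, 3, 5, 7, 11, 17, 19, 23, 29}.
v=11: a=11^1·(≡1), b=11^2·(≡6) mod 11; (1|11)=+1, (6|11)=-1; (−1)^{1·2·5}·(+1)^2·(-1)^1 = -1.
v=5: a=5^-4·(≡1), b=5^-6·(≡2) mod 5; (1|5)=+1, (2|5)=-1; (−1)^{-4·-6·2}·(+1)^-6·(-1)^-4 = +1.
v=7: a=7^6·(≡4), b=7^10·(≡2) mod 7; (4|7)=+1, (2|7)=+1; (−1)^{6·10·3}·(+1)^10·(+1)^6 = +1.
v=29: a=29^0·(≡21), b=29^1·(≡20) mod 29; (21|29)=-1, (20|29)=+1; (−1)^{0·1·14}·(-1)^1·(+1)^0 = -1.
v=17: a=17^0·(≡14), b=17^2·(≡2) mod 17; (14|17)=-1, (2|17)=+1; (−1)^{0·2·8}·(-1)^2·(+1)^0 = +1.
v=∞: 11 > 0 and 667 > 0  ⇒  (a,b)_∞ = +1.
v=2: v_2(a)=10, v_2(b)=16; units ≡ 3, 3 (mod 8); ε·ε+αω+βω = 1·1+10·1+16·1 ≡ 1  ⇒  (a,b)_2 = -1.
v=23: a=23^0·(≡15), b=23^1·(≡8) mod 23; (15|23)=-1, (8|23)=+1; (−1)^{0·1·11}·(-1)^1·(+1)^0 = -1.
v=3: a=3^-4·(≡2), b=3^-20·(≡1) mod 3; (2|3)=-1, (1|3)=+1; (−1)^{-4·-20·1}·(-1)^-20·(+1)^-4 = +1.
v=19: a=19^2·(≡6), b=19^4·(≡10) mod 19; (6|19)=+1, (10|19)=-1; (−1)^{2·4·9}·(+1)^4·(-1)^2 = +1.
Ram(11, 667) = {2, 11, 23, 29}; no ℚ_2-point on the conic.

[2, 11, 23, 29]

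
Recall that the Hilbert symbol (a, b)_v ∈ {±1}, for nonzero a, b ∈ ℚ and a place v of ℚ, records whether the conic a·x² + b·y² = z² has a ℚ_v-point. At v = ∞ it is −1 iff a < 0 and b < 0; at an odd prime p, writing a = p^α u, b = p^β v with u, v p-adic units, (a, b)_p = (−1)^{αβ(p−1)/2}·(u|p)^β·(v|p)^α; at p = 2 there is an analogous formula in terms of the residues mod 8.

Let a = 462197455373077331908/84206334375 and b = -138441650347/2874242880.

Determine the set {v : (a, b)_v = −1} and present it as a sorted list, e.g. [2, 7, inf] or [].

[5, 7]

(a, b) ≡ (255255, -935) mod (ℚ^×)²; places V = {2, 3, 5, 7, 11, 13, 17, 23, 37, ∞}.
(a,b)_17: α=5, u≡13; β=1, v≡1 (mod 17); (13|17)=+1, (1|17)=+1; sign (−1)^0·+1^1·+1^5 = +1.
(a,b)_3: α=-9, u≡2; β=-8, v≡1 (mod 3); (2|3)=-1, (1|3)=+1; sign (−1)^0·-1^-8·+1^-9 = +1.
(a,b)_∞: sgn(255255)=+, sgn(-935)=−, so +1.
(a,b)_13: α=1, u≡5; β=4, v≡9 (mod 13); (5|13)=-1, (9|13)=+1; sign (−1)^0·-1^4·+1^1 = +1.
(a,b)_5: α=-5, u≡4; β=-1, v≡3 (mod 5); (4|5)=+1, (3|5)=-1; sign (−1)^0·+1^-1·-1^-5 = -1.
(a,b)_2: α=2, β=-6; u≡7, v≡1 (mod 8); ε(u)ε(v)=1·0, αω(v)=2·0, βω(u)=-6·0; sum ≡ 0  ⇒  +1.
(a,b)_11: α=3, u≡7; β=1, v≡5 (mod 11); (7|11)=-1, (5|11)=+1; sign (−1)^1·-1^1·+1^3 = +1.
(a,b)_7: α=5, u≡1; β=2, v≡3 (mod 7); (1|7)=+1, (3|7)=-1; sign (−1)^0·+1^2·-1^5 = -1.
(a,b)_37: α=-2, u≡31; β=-2, v≡12 (mod 37); (31|37)=-1, (12|37)=+1; sign (−1)^0·-1^-2·+1^-2 = +1.
(a,b)_23: α=4, u≡8; β=2, v≡4 (mod 23); (8|23)=+1, (4|23)=+1; sign (−1)^0·+1^2·+1^4 = +1.
Ram(255255, -935) = {5, 7}; no ℚ_5-point on the conic.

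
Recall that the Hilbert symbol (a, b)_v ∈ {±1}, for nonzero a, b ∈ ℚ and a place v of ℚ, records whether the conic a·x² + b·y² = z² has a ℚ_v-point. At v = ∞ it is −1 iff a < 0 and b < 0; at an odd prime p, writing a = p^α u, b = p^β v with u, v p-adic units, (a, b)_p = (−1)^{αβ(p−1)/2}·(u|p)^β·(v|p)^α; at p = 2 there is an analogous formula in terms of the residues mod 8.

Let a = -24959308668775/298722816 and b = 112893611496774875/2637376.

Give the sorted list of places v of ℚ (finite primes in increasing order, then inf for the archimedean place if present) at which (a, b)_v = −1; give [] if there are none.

Mod squares: a ≡ -2346, b ≡ 1955. Check v ∈ {∞, 2, 3, 5, 7, 13, 17, 23, 29}.
v=17: a=17^1·(≡16), b=17^3·(≡15) mod 17; (16|17)=+1, (15|17)=+1; (−1)^{1·3·8}·(+1)^3·(+1)^1 = +1.
v=5: a=5^2·(≡4), b=5^3·(≡4) mod 5; (4|5)=+1, (4|5)=+1; (−1)^{2·3·2}·(+1)^3·(+1)^2 = +1.
v=∞: -2346 < 0 and 1955 > 0  ⇒  (a,b)_∞ = +1.
v=3: a=3^-5·(≡1), b=3^0·(≡2) mod 3; (1|3)=+1, (2|3)=-1; (−1)^{-5·0·1}·(+1)^0·(-1)^-5 = -1.
v=7: a=7^-4·(≡6), b=7^-2·(≡4) mod 7; (6|7)=-1, (4|7)=+1; (−1)^{-4·-2·3}·(-1)^-2·(+1)^-4 = +1.
v=23: a=23^3·(≡6), b=23^5·(≡3) mod 23; (6|23)=+1, (3|23)=+1; (−1)^{3·5·11}·(+1)^5·(+1)^3 = -1.
v=29: a=29^0·(≡11), b=29^-2·(≡26) mod 29; (11|29)=-1, (26|29)=-1; (−1)^{0·-2·14}·(-1)^-2·(-1)^0 = +1.
v=13: a=13^6·(≡11), b=13^4·(≡7) mod 13; (11|13)=-1, (7|13)=-1; (−1)^{6·4·6}·(-1)^4·(-1)^6 = +1.
v=2: v_2(a)=-9, v_2(b)=-6; units ≡ 3, 3 (mod 8); ε·ε+αω+βω = 1·1+-9·1+-6·1 ≡ 0  ⇒  (a,b)_2 = +1.
(-2346, 1955 / ℚ) ramifies at {3, 23}: a division algebra.

[3, 23]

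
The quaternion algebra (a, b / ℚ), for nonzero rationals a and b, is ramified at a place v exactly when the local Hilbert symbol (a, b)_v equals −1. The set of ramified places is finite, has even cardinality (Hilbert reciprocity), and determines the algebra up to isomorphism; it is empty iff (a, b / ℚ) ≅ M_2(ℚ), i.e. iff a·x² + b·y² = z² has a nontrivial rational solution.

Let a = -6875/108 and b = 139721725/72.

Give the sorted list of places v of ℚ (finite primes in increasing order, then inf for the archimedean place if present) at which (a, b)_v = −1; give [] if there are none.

[3, 13]

Mod squares: a ≡ -33, b ≡ 92378. Check v ∈ {∞, 2, 3, 5, 11, 13, 17, 19}.
v=5: a=5^4·(≡3), b=5^2·(≡2) mod 5; (3|5)=-1, (2|5)=-1; (−1)^{4·2·2}·(-1)^2·(-1)^4 = +1.
v=11: a=11^1·(≡10), b=11^3·(≡4) mod 11; (10|11)=-1, (4|11)=+1; (−1)^{1·3·5}·(-1)^3·(+1)^1 = +1.
v=17: a=17^0·(≡13), b=17^1·(≡5) mod 17; (13|17)=+1, (5|17)=-1; (−1)^{0·1·8}·(+1)^1·(-1)^0 = +1.
v=19: a=19^0·(≡9), b=19^1·(≡1) mod 19; (9|19)=+1, (1|19)=+1; (−1)^{0·1·9}·(+1)^1·(+1)^0 = +1.
v=2: v_2(a)=-2, v_2(b)=-3; units ≡ 7, 5 (mod 8); ε·ε+αω+βω = 1·0+-2·1+-3·0 ≡ 0  ⇒  (a,b)_2 = +1.
v=13: a=13^0·(≡7), b=13^1·(≡7) mod 13; (7|13)=-1, (7|13)=-1; (−1)^{0·1·6}·(-1)^1·(-1)^0 = -1.
v=∞: -33 < 0 and 92378 > 0  ⇒  (a,b)_∞ = +1.
v=3: a=3^-3·(≡1), b=3^-2·(≡2) mod 3; (1|3)=+1, (2|3)=-1; (−1)^{-3·-2·1}·(+1)^-2·(-1)^-3 = -1.
(-33, 92378 / ℚ) ramifies at {3, 13}: a division algebra.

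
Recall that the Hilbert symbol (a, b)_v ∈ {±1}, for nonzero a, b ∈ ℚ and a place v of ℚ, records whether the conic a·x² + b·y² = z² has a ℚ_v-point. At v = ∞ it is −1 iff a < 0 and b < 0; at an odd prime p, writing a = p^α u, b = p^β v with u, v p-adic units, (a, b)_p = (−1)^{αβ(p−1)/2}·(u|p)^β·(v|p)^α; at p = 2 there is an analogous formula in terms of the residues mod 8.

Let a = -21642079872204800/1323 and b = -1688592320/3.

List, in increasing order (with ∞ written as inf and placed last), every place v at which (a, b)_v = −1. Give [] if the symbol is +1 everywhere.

[2, 3, 19, inf]

Mod squares: a ≡ -1581, b ≡ -285. Check v ∈ {∞, 2, 3, 5, 7, 17, 19, 31}.
v=5: a=5^2·(≡1), b=5^1·(≡2) mod 5; (1|5)=+1, (2|5)=-1; (−1)^{2·1·2}·(+1)^1·(-1)^2 = +1.
v=31: a=31^3·(≡3), b=31^2·(≡28) mod 31; (3|31)=-1, (28|31)=+1; (−1)^{3·2·15}·(-1)^2·(+1)^3 = +1.
v=2: v_2(a)=14, v_2(b)=6; units ≡ 3, 3 (mod 8); ε·ε+αω+βω = 1·1+14·1+6·1 ≡ 1  ⇒  (a,b)_2 = -1.
v=3: a=3^-3·(≡1), b=3^-1·(≡1) mod 3; (1|3)=+1, (1|3)=+1; (−1)^{-3·-1·1}·(+1)^-1·(+1)^-3 = -1.
v=19: a=19^2·(≡14), b=19^1·(≡6) mod 19; (14|19)=-1, (6|19)=+1; (−1)^{2·1·9}·(-1)^1·(+1)^2 = -1.
v=∞: -1581 < 0 and -285 < 0  ⇒  (a,b)_∞ = -1.
v=17: a=17^3·(≡13), b=17^2·(≡1) mod 17; (13|17)=+1, (1|17)=+1; (−1)^{3·2·8}·(+1)^2·(+1)^3 = +1.
v=7: a=7^-2·(≡1), b=7^0·(≡4) mod 7; (1|7)=+1, (4|7)=+1; (−1)^{-2·0·3}·(+1)^0·(+1)^-2 = +1.
(-1581, -285 / ℚ) ramifies at {2, 3, 19, ∞}: a division algebra.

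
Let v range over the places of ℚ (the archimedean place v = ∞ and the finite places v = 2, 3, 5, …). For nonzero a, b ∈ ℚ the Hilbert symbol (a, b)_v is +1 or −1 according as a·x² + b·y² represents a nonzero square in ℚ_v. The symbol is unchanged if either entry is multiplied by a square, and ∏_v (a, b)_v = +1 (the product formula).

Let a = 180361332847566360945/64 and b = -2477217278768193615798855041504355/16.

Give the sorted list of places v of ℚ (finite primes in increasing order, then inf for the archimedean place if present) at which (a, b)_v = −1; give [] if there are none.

[7, 17]

Mod squares: a ≡ 1757545, b ≡ -267995. Check v ∈ {∞, 2, 3, 5, 7, 13, 17, 19, 23, 29, 31}.
v=23: a=23^1·(≡12), b=23^2·(≡6) mod 23; (12|23)=+1, (6|23)=+1; (−1)^{1·2·11}·(+1)^2·(+1)^1 = +1.
v=31: a=31^3·(≡17), b=31^5·(≡8) mod 31; (17|31)=-1, (8|31)=+1; (−1)^{3·5·15}·(-1)^5·(+1)^3 = +1.
v=∞: 1757545 > 0 and -267995 < 0  ⇒  (a,b)_∞ = +1.
v=2: v_2(a)=-6, v_2(b)=-4; units ≡ 1, 5 (mod 8); ε·ε+αω+βω = 0·0+-6·1+-4·0 ≡ 0  ⇒  (a,b)_2 = +1.
v=17: a=17^1·(≡2), b=17^2·(≡10) mod 17; (2|17)=+1, (10|17)=-1; (−1)^{1·2·8}·(+1)^2·(-1)^1 = -1.
v=7: a=7^4·(≡6), b=7^5·(≡5) mod 7; (6|7)=-1, (5|7)=-1; (−1)^{4·5·3}·(-1)^5·(-1)^4 = -1.
v=19: a=19^2·(≡5), b=19^3·(≡3) mod 19; (5|19)=+1, (3|19)=-1; (−1)^{2·3·9}·(+1)^3·(-1)^2 = +1.
v=13: a=13^2·(≡3), b=13^3·(≡4) mod 13; (3|13)=+1, (4|13)=+1; (−1)^{2·3·6}·(+1)^3·(+1)^2 = +1.
v=5: a=5^1·(≡1), b=5^1·(≡4) mod 5; (1|5)=+1, (4|5)=+1; (−1)^{1·1·2}·(+1)^1·(+1)^1 = +1.
v=29: a=29^1·(≡20), b=29^2·(≡7) mod 29; (20|29)=+1, (7|29)=+1; (−1)^{1·2·14}·(+1)^2·(+1)^1 = +1.
v=3: a=3^6·(≡1), b=3^12·(≡1) mod 3; (1|3)=+1, (1|3)=+1; (−1)^{6·12·1}·(+1)^12·(+1)^6 = +1.
(1757545, -267995 / ℚ) ramifies at {7, 17}: a division algebra.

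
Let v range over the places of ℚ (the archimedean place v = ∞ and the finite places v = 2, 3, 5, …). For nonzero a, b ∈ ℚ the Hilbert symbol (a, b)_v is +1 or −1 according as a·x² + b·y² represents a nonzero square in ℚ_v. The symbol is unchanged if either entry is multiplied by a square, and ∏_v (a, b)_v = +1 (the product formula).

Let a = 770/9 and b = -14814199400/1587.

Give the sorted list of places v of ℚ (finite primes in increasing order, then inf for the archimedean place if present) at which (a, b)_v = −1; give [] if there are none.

[3, 5, 7, 11]

Mod squares: a ≡ 770, b ≡ -78. Check v ∈ {∞, 2, 3, 5, 7, 11, 13, 23, 31}.
v=3: a=3^-2·(≡2), b=3^-1·(≡1) mod 3; (2|3)=-1, (1|3)=+1; (−1)^{-2·-1·1}·(-1)^-1·(+1)^-2 = -1.
v=2: v_2(a)=1, v_2(b)=3; units ≡ 1, 1 (mod 8); ε·ε+αω+βω = 0·0+1·0+3·0 ≡ 0  ⇒  (a,b)_2 = +1.
v=11: a=11^1·(≡9), b=11^2·(≡10) mod 11; (9|11)=+1, (10|11)=-1; (−1)^{1·2·5}·(+1)^2·(-1)^1 = -1.
v=13: a=13^0·(≡9), b=13^1·(≡5) mod 13; (9|13)=+1, (5|13)=-1; (−1)^{0·1·6}·(+1)^1·(-1)^0 = +1.
v=5: a=5^1·(≡1), b=5^2·(≡2) mod 5; (1|5)=+1, (2|5)=-1; (−1)^{1·2·2}·(+1)^2·(-1)^1 = -1.
v=∞: 770 > 0 and -78 < 0  ⇒  (a,b)_∞ = +1.
v=31: a=31^0·(≡27), b=31^2·(≡26) mod 31; (27|31)=-1, (26|31)=-1; (−1)^{0·2·15}·(-1)^2·(-1)^0 = +1.
v=7: a=7^1·(≡6), b=7^2·(≡6) mod 7; (6|7)=-1, (6|7)=-1; (−1)^{1·2·3}·(-1)^2·(-1)^1 = -1.
v=23: a=23^0·(≡14), b=23^-2·(≡7) mod 23; (14|23)=-1, (7|23)=-1; (−1)^{0·-2·11}·(-1)^-2·(-1)^0 = +1.
(770, -78 / ℚ) ramifies at {3, 5, 7, 11}: a division algebra.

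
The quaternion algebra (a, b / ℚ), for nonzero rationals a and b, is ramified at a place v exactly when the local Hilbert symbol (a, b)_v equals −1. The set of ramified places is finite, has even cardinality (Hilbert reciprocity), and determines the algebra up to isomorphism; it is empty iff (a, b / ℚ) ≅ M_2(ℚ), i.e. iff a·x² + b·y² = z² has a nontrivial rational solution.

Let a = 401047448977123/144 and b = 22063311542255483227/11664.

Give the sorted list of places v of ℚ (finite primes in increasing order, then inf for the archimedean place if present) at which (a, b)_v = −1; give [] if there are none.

[2, 13, 17, 31]

(a, b) ≡ (5083, 403) mod (ℚ^×)²; places V = {2, 3, 7, 13, 17, 23, 31, 41, ∞}.
(a,b)_41: α=2, u≡9; β=2, v≡13 (mod 41); (9|41)=+1, (13|41)=-1; sign (−1)^0·+1^2·-1^2 = +1.
(a,b)_∞: sgn(5083)=+, sgn(403)=+, so +1.
(a,b)_17: α=3, u≡14; β=4, v≡7 (mod 17); (14|17)=-1, (7|17)=-1; sign (−1)^0·-1^4·-1^3 = -1.
(a,b)_23: α=1, u≡19; β=0, v≡6 (mod 23); (19|23)=-1, (6|23)=+1; sign (−1)^0·-1^0·+1^1 = +1.
(a,b)_31: α=2, u≡13; β=3, v≡29 (mod 31); (13|31)=-1, (29|31)=-1; sign (−1)^0·-1^3·-1^2 = -1.
(a,b)_2: α=-4, β=-4; u≡3, v≡3 (mod 8); ε(u)ε(v)=1·1, αω(v)=-4·1, βω(u)=-4·1; sum ≡ 1  ⇒  -1.
(a,b)_3: α=-2, u≡1; β=-6, v≡1 (mod 3); (1|3)=+1, (1|3)=+1; sign (−1)^0·+1^-6·+1^-2 = +1.
(a,b)_7: α=0, u≡1; β=4, v≡2 (mod 7); (1|7)=+1, (2|7)=+1; sign (−1)^0·+1^4·+1^0 = +1.
(a,b)_13: α=3, u≡1; β=3, v≡6 (mod 13); (1|13)=+1, (6|13)=-1; sign (−1)^0·+1^3·-1^3 = -1.
Ram(5083, 403) = {2, 13, 17, 31}; no ℚ_2-point on the conic.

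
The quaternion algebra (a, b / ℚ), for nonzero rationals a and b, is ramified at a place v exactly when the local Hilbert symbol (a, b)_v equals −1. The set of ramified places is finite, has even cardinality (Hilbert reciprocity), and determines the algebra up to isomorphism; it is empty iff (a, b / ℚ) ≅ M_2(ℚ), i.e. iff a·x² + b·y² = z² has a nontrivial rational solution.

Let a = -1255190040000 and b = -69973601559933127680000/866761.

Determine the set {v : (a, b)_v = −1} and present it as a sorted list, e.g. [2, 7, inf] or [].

(a, b) ≡ (-39, -782) mod (ℚ^×)²; places V = {2, 3, 5, 7, 13, 17, 19, 23, ∞}.
(a,b)_2: α=6, β=13; u≡1, v≡1 (mod 8); ε(u)ε(v)=0·0, αω(v)=6·0, βω(u)=13·0; sum ≡ 0  ⇒  +1.
(a,b)_∞: sgn(-39)=−, sgn(-782)=−, so -1.
(a,b)_3: α=3, u≡2; β=4, v≡1 (mod 3); (2|3)=-1, (1|3)=+1; sign (−1)^0·-1^4·+1^3 = +1.
(a,b)_5: α=4, u≡1; β=4, v≡2 (mod 5); (1|5)=+1, (2|5)=-1; sign (−1)^0·+1^4·-1^4 = +1.
(a,b)_19: α=0, u≡15; β=-2, v≡9 (mod 19); (15|19)=-1, (9|19)=+1; sign (−1)^0·-1^-2·+1^0 = +1.
(a,b)_17: α=0, u≡12; β=1, v≡7 (mod 17); (12|17)=-1, (7|17)=-1; sign (−1)^0·-1^1·-1^0 = -1.
(a,b)_7: α=0, u≡6; β=-4, v≡2 (mod 7); (6|7)=-1, (2|7)=+1; sign (−1)^0·-1^-4·+1^0 = +1.
(a,b)_13: α=3, u≡9; β=8, v≡2 (mod 13); (9|13)=+1, (2|13)=-1; sign (−1)^0·+1^8·-1^3 = -1.
(a,b)_23: α=2, u≡17; β=3, v≡16 (mod 23); (17|23)=-1, (16|23)=+1; sign (−1)^0·-1^3·+1^2 = -1.
Ram(-39, -782) = {13, 17, 23, ∞}; no ℚ_13-point on the conic.

[13, 17, 23, inf]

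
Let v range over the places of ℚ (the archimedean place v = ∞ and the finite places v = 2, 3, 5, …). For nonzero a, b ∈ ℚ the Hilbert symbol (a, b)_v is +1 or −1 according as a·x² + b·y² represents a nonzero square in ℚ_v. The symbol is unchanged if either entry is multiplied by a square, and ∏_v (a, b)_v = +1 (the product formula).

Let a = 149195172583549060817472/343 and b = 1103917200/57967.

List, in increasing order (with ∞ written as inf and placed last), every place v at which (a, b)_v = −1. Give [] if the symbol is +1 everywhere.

[2, 7, 13, 29, 37, 41]

Mod squares: a ≡ 372312759, b ≡ 36519. Check v ∈ {∞, 2, 3, 5, 7, 13, 23, 29, 31, 37, 41, 47}.
v=2: v_2(a)=6, v_2(b)=4; units ≡ 7, 7 (mod 8); ε·ε+αω+βω = 1·1+6·0+4·0 ≡ 1  ⇒  (a,b)_2 = -1.
v=3: a=3^9·(≡1), b=3^1·(≡2) mod 3; (1|3)=+1, (2|3)=-1; (−1)^{9·1·1}·(+1)^1·(-1)^9 = +1.
v=37: a=37^3·(≡22), b=37^1·(≡26) mod 37; (22|37)=-1, (26|37)=+1; (−1)^{3·1·18}·(-1)^1·(+1)^3 = -1.
v=47: a=47^4·(≡27), b=47^1·(≡24) mod 47; (27|47)=+1, (24|47)=+1; (−1)^{4·1·23}·(+1)^1·(+1)^4 = +1.
v=5: a=5^0·(≡4), b=5^2·(≡4) mod 5; (4|5)=+1, (4|5)=+1; (−1)^{0·2·2}·(+1)^2·(+1)^0 = +1.
v=41: a=41^1·(≡40), b=41^0·(≡19) mod 41; (40|41)=+1, (19|41)=-1; (−1)^{1·0·20}·(+1)^0·(-1)^1 = -1.
v=13: a=13^1·(≡9), b=13^-2·(≡7) mod 13; (9|13)=+1, (7|13)=-1; (−1)^{1·-2·6}·(+1)^-2·(-1)^1 = -1.
v=7: a=7^-3·(≡1), b=7^-3·(≡1) mod 7; (1|7)=+1, (1|7)=+1; (−1)^{-3·-3·3}·(+1)^-3·(+1)^-3 = -1.
v=∞: 372312759 > 0 and 36519 > 0  ⇒  (a,b)_∞ = +1.
v=31: a=31^1·(≡14), b=31^0·(≡18) mod 31; (14|31)=+1, (18|31)=+1; (−1)^{1·0·15}·(+1)^0·(+1)^1 = +1.
v=29: a=29^1·(≡9), b=29^0·(≡12) mod 29; (9|29)=+1, (12|29)=-1; (−1)^{1·0·14}·(+1)^0·(-1)^1 = -1.
v=23: a=23^0·(≡13), b=23^2·(≡8) mod 23; (13|23)=+1, (8|23)=+1; (−1)^{0·2·11}·(+1)^2·(+1)^0 = +1.
|Ram(372312759, 36519)| = 6, even; anisotropic at {2, 7, 13, 29, 37, 41}.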